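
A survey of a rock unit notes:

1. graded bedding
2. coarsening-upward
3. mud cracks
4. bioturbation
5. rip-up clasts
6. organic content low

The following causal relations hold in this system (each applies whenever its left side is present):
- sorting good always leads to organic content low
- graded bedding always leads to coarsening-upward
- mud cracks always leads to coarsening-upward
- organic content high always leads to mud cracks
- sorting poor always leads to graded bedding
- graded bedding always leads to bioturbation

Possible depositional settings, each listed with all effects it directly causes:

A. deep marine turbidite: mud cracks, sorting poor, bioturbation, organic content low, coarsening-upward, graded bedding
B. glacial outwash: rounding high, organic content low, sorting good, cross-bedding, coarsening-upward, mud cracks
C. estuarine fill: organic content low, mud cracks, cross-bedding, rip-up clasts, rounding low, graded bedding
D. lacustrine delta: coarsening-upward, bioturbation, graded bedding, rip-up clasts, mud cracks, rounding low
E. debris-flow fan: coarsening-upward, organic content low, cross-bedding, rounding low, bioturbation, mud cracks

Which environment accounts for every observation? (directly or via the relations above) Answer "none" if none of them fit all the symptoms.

Per-candidate check:
(A) deep marine turbidite — does not account for rip-up clasts
(B) glacial outwash — does not account for graded bedding, bioturbation, rip-up clasts
(C) estuarine fill — accounts for every observation (coarsening-upward via mud cracks → coarsening-upward)
(D) lacustrine delta — does not account for organic content low
(E) debris-flow fan — graded bedding NO; coarsening-upward yes; mud cracks yes; bioturbation yes; rip-up clasts NO; organic content low yes
(C) is the only candidate with no mismatches.

C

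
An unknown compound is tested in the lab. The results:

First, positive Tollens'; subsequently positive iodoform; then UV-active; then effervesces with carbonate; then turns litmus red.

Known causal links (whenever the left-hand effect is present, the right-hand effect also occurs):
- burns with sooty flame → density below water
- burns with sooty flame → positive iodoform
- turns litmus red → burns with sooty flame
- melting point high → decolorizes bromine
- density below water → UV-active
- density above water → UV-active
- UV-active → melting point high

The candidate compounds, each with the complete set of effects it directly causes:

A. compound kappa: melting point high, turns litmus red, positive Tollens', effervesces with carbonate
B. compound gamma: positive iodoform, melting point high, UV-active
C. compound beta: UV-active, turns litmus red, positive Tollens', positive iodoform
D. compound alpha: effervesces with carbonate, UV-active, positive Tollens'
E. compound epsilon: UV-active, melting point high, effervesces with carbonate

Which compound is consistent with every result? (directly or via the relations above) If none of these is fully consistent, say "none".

Checking each candidate against the observations:
(A) compound kappa — accounts for every observation (positive iodoform through turns litmus red → burns with sooty flame → positive iodoform)
(B) compound gamma — positive Tollens' -; positive iodoform +; UV-active +; effervesces with carbonate -; turns litmus red -
(C) compound beta — positive Tollens' +; positive iodoform +; UV-active +; effervesces with carbonate -; turns litmus red +
(D) compound alpha — does not account for positive iodoform, turns litmus red
(E) compound epsilon — does not account for positive Tollens', positive iodoform, turns litmus red
(A) alone accounts for all the evidence.

A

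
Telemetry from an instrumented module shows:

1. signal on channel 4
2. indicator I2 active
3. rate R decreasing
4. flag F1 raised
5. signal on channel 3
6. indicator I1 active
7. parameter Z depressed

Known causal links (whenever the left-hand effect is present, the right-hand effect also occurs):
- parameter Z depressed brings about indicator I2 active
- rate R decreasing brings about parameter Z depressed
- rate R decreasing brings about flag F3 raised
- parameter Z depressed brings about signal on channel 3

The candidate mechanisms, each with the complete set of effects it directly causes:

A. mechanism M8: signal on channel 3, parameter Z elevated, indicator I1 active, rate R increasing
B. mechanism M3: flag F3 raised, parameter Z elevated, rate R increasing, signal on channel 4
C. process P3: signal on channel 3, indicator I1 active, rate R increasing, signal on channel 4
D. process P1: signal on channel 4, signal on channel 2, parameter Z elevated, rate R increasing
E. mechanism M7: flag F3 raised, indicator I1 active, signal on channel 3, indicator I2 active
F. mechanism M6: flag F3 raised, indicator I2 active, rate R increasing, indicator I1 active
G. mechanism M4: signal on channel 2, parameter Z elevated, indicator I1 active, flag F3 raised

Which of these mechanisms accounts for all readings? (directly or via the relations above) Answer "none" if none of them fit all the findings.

none

For each candidate, compare predicted effects to what was observed:
(A) mechanism M8 — fails on signal on channel 4, indicator I2 active, rate R decreasing, flag F1 raised, parameter Z depressed (predicts rate R increasing, not rate R decreasing; predicts parameter Z elevated, not parameter Z depressed)
(B) mechanism M3 — fails on indicator I2 active, rate R decreasing, flag F1 raised, signal on channel 3, indicator I1 active, parameter Z depressed (predicts rate R increasing, not rate R decreasing; predicts parameter Z elevated, not parameter Z depressed)
(C) process P3 — signal on channel 4 ✓; indicator I2 active ✗; rate R decreasing ✗; flag F1 raised ✗; signal on channel 3 ✓; indicator I1 active ✓; parameter Z depressed ✗
(D) process P1 — fails on indicator I2 active, rate R decreasing, flag F1 raised, signal on channel 3, indicator I1 active, parameter Z depressed (predicts rate R increasing, not rate R decreasing; predicts parameter Z elevated, not parameter Z depressed)
(E) mechanism M7 — does not account for signal on channel 4, rate R decreasing, flag F1 raised, parameter Z depressed
(F) mechanism M6 — fails on signal on channel 4, rate R decreasing, flag F1 raised, signal on channel 3, parameter Z depressed (predicts rate R increasing, not rate R decreasing)
(G) mechanism M4 — signal on channel 4 ✗; indicator I2 active ✗; rate R decreasing ✗; flag F1 raised ✗; signal on channel 3 ✗; indicator I1 active ✓; parameter Z depressed ✗
None of the listed candidates fits everything.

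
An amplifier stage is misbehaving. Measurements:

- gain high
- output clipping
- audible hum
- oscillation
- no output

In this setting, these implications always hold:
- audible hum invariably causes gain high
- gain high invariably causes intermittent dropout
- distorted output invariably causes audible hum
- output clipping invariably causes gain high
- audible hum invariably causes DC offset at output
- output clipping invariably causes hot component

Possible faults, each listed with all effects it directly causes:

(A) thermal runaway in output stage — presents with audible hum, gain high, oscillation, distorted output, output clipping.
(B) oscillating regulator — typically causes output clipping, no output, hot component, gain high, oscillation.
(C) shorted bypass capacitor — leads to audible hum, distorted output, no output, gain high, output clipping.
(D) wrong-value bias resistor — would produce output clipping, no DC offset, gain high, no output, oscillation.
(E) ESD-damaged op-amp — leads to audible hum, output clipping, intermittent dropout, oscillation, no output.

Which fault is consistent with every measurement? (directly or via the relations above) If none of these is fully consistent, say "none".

E

Testing each hypothesis:
(A) thermal runaway in output stage — gain high match; output clipping match; audible hum match; oscillation match; no output miss
(B) oscillating regulator — does not account for audible hum
(C) shorted bypass capacitor — gain high match; output clipping match; audible hum match; oscillation miss; no output match
(D) wrong-value bias resistor — does not account for audible hum
(E) ESD-damaged op-amp — gain high match (through audible hum → gain high); output clipping match; audible hum match; oscillation match; no output match
(E) is the only candidate with no mismatches.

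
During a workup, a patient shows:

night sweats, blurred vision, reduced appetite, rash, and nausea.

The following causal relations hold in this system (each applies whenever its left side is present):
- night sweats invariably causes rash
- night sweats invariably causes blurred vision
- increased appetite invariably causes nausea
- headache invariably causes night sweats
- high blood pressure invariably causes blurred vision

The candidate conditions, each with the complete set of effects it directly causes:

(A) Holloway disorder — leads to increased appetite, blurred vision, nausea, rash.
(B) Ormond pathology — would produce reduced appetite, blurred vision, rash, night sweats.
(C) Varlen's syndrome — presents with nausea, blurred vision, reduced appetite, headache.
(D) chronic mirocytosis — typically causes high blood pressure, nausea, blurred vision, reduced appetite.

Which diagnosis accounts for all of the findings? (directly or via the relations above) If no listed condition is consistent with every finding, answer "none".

Per-candidate check:
(A) Holloway disorder — fails on night sweats, reduced appetite (predicts increased appetite, not reduced appetite)
(B) Ormond pathology — night sweats +; blurred vision +; reduced appetite +; rash +; nausea -
(C) Varlen's syndrome — accounts for every observation (night sweats by headache → night sweats)
(D) chronic mirocytosis — night sweats -; blurred vision +; reduced appetite +; rash -; nausea +
(C) is the only candidate with no mismatches.

C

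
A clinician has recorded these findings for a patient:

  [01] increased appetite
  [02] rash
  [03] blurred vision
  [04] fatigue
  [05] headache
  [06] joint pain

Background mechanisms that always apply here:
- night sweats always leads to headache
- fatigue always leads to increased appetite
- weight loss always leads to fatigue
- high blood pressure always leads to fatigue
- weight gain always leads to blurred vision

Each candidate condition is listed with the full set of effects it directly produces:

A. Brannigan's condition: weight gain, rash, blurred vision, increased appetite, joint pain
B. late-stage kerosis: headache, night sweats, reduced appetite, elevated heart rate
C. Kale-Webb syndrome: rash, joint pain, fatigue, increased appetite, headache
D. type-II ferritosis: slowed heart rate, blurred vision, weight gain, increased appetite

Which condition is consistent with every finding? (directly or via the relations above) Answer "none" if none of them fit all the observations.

Per-candidate check:
(A) Brannigan's condition — does not account for fatigue, headache
(B) late-stage kerosis — increased appetite miss; rash miss; blurred vision miss; fatigue miss; headache match; joint pain miss
(C) Kale-Webb syndrome — does not account for blurred vision
(D) type-II ferritosis — increased appetite match; rash miss; blurred vision match; fatigue miss; headache miss; joint pain miss
Every candidate fails on at least one observation.

none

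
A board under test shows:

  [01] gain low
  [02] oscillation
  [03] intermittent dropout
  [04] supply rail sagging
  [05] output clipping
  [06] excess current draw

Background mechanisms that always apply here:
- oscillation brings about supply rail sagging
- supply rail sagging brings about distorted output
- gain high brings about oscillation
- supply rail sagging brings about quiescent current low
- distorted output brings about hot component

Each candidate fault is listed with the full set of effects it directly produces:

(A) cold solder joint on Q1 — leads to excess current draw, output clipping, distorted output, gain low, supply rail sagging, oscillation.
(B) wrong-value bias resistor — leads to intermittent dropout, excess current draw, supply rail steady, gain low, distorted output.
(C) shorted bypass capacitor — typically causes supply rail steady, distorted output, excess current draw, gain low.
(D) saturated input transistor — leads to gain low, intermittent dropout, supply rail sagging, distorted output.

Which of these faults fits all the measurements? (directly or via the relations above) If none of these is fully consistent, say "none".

Per-candidate check:
(A) cold solder joint on Q1 — does not account for intermittent dropout
(B) wrong-value bias resistor — fails on oscillation, supply rail sagging, output clipping (predicts supply rail steady, not supply rail sagging)
(C) shorted bypass capacitor — fails on oscillation, intermittent dropout, supply rail sagging, output clipping (predicts supply rail steady, not supply rail sagging)
(D) saturated input transistor — gain low +; oscillation -; intermittent dropout +; supply rail sagging +; output clipping -; excess current draw -
None of the listed candidates fits everything.

none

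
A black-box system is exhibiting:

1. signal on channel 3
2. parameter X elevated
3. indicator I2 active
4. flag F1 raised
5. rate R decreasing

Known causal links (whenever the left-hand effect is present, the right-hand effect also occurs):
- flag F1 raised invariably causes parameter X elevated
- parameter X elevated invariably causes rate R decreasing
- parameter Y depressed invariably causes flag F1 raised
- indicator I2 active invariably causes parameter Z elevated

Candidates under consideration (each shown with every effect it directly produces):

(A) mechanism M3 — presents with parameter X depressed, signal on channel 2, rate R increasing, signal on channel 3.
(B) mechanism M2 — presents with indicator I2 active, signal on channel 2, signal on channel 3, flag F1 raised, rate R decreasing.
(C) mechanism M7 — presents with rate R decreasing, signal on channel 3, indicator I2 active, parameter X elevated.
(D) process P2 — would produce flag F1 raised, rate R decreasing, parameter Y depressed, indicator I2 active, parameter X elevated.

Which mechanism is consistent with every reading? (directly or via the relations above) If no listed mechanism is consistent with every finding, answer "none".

B

Testing each hypothesis:
(A) mechanism M3 — signal on channel 3 match; parameter X elevated miss; indicator I2 active miss; flag F1 raised miss; rate R decreasing miss
(B) mechanism M2 — accounts for every observation (parameter X elevated via flag F1 raised → parameter X elevated)
(C) mechanism M7 — signal on channel 3 match; parameter X elevated match; indicator I2 active match; flag F1 raised miss; rate R decreasing match
(D) process P2 — does not account for signal on channel 3
(B) is the only candidate with no mismatches.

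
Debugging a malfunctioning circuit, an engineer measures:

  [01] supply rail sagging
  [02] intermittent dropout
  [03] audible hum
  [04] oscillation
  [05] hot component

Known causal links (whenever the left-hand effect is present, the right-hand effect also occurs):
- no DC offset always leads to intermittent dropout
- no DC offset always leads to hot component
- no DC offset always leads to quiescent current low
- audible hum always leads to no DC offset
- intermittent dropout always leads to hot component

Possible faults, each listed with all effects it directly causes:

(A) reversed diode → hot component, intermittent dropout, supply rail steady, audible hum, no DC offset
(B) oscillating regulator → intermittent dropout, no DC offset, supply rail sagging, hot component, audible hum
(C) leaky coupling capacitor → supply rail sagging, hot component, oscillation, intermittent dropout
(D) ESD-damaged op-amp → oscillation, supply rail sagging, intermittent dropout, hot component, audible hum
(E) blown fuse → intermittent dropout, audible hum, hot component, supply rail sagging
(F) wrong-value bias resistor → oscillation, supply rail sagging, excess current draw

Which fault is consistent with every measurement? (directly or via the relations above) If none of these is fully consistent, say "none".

D

Checking each candidate against the observations:
(A) reversed diode — fails on supply rail sagging, oscillation (predicts supply rail steady, not supply rail sagging)
(B) oscillating regulator — does not account for oscillation
(C) leaky coupling capacitor — does not account for audible hum
(D) ESD-damaged op-amp — accounts for every observation
(E) blown fuse — does not account for oscillation
(F) wrong-value bias resistor — does not account for intermittent dropout, audible hum, hot component
(D) is the only candidate with no mismatches.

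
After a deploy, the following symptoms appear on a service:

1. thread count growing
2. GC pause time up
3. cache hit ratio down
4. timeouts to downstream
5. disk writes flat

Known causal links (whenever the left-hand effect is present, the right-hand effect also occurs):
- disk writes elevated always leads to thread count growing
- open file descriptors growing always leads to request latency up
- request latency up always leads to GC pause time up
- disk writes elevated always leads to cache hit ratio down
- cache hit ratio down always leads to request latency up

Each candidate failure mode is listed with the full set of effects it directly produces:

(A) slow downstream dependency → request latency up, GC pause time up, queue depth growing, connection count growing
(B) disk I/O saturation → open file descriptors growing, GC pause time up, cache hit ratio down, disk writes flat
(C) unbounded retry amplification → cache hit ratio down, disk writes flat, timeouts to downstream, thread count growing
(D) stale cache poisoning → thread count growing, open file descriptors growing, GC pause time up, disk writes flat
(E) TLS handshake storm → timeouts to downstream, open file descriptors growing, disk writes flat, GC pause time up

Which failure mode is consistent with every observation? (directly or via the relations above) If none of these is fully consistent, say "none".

Per-candidate check:
(A) slow downstream dependency — thread count growing -; GC pause time up +; cache hit ratio down -; timeouts to downstream -; disk writes flat -
(B) disk I/O saturation — thread count growing -; GC pause time up +; cache hit ratio down +; timeouts to downstream -; disk writes flat +
(C) unbounded retry amplification — thread count growing +; GC pause time up + (by cache hit ratio down → request latency up → GC pause time up); cache hit ratio down +; timeouts to downstream +; disk writes flat +
(D) stale cache poisoning — thread count growing +; GC pause time up +; cache hit ratio down -; timeouts to downstream -; disk writes flat +
(E) TLS handshake storm — thread count growing -; GC pause time up +; cache hit ratio down -; timeouts to downstream +; disk writes flat +
(C) alone accounts for all the evidence.

C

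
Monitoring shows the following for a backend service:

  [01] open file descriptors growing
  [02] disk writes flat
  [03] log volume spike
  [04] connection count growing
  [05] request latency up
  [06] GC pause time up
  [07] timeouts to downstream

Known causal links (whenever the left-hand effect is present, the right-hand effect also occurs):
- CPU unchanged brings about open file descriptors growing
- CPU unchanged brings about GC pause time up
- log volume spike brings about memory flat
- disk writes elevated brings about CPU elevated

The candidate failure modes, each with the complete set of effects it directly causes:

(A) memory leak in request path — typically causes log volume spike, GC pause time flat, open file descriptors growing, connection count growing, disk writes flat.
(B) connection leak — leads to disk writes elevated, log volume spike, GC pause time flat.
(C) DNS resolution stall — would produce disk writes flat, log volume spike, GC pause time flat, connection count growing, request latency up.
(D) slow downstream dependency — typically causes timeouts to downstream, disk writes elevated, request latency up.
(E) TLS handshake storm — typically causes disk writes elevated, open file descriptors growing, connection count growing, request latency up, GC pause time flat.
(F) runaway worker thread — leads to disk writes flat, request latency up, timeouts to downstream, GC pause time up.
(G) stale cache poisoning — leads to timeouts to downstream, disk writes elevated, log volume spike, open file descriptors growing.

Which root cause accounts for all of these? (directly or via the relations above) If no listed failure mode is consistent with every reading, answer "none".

none

Checking each candidate against the observations:
(A) memory leak in request path — fails on request latency up, GC pause time up, timeouts to downstream (predicts GC pause time flat, not GC pause time up)
(B) connection leak — fails on open file descriptors growing, disk writes flat, connection count growing, request latency up, GC pause time up, timeouts to downstream (predicts disk writes elevated, not disk writes flat; predicts GC pause time flat, not GC pause time up)
(C) DNS resolution stall — fails on open file descriptors growing, GC pause time up, timeouts to downstream (predicts GC pause time flat, not GC pause time up)
(D) slow downstream dependency — fails on open file descriptors growing, disk writes flat, log volume spike, connection count growing, GC pause time up (predicts disk writes elevated, not disk writes flat)
(E) TLS handshake storm — fails on disk writes flat, log volume spike, GC pause time up, timeouts to downstream (predicts disk writes elevated, not disk writes flat; predicts GC pause time flat, not GC pause time up)
(F) runaway worker thread — does not account for open file descriptors growing, log volume spike, connection count growing
(G) stale cache poisoning — fails on disk writes flat, connection count growing, request latency up, GC pause time up (predicts disk writes elevated, not disk writes flat)
No candidate is consistent with all observations.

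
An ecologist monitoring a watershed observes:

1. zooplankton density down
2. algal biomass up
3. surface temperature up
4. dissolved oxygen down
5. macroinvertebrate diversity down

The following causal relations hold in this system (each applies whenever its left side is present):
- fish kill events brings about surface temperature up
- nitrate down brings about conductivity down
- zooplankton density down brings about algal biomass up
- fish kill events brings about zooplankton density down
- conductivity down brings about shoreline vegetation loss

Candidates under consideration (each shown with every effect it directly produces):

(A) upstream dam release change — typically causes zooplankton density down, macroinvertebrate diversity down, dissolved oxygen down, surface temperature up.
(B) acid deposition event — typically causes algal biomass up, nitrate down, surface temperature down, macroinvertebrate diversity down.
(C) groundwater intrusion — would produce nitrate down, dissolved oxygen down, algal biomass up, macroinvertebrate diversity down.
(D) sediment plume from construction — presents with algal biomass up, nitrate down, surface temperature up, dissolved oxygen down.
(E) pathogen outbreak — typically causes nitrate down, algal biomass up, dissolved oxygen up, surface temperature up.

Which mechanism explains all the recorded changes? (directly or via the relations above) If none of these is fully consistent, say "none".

A

Checking each candidate against the observations:
(A) upstream dam release change — zooplankton density down +; algal biomass up + (by zooplankton density down → algal biomass up); surface temperature up +; dissolved oxygen down +; macroinvertebrate diversity down +
(B) acid deposition event — zooplankton density down -; algal biomass up +; surface temperature up -; dissolved oxygen down -; macroinvertebrate diversity down +
(C) groundwater intrusion — zooplankton density down -; algal biomass up +; surface temperature up -; dissolved oxygen down +; macroinvertebrate diversity down +
(D) sediment plume from construction — zooplankton density down -; algal biomass up +; surface temperature up +; dissolved oxygen down +; macroinvertebrate diversity down -
(E) pathogen outbreak — zooplankton density down -; algal biomass up +; surface temperature up +; dissolved oxygen down -; macroinvertebrate diversity down -
(A) alone accounts for all the evidence.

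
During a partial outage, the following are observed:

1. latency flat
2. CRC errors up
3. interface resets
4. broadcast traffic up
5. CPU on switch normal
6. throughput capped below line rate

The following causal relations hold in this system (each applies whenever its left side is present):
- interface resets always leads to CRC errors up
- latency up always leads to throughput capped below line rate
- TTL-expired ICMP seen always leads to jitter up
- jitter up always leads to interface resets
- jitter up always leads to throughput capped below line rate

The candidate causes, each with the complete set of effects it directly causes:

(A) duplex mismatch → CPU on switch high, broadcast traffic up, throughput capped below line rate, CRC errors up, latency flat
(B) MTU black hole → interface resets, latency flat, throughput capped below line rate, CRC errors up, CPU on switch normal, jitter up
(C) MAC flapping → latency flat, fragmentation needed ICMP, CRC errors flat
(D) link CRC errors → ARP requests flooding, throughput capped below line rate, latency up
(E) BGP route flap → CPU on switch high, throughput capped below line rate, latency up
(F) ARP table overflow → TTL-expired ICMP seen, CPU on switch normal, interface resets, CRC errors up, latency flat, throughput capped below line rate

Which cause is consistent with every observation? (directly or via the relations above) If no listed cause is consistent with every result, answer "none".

none

For each candidate, compare predicted effects to what was observed:
(A) duplex mismatch — latency flat ✓; CRC errors up ✓; interface resets ✗; broadcast traffic up ✓; CPU on switch normal ✗; throughput capped below line rate ✓
(B) MTU black hole — does not account for broadcast traffic up
(C) MAC flapping — latency flat ✓; CRC errors up ✗; interface resets ✗; broadcast traffic up ✗; CPU on switch normal ✗; throughput capped below line rate ✗
(D) link CRC errors — fails on latency flat, CRC errors up, interface resets, broadcast traffic up, CPU on switch normal (predicts latency up, not latency flat)
(E) BGP route flap — latency flat ✗; CRC errors up ✗; interface resets ✗; broadcast traffic up ✗; CPU on switch normal ✗; throughput capped below line rate ✓
(F) ARP table overflow — latency flat ✓; CRC errors up ✓; interface resets ✓; broadcast traffic up ✗; CPU on switch normal ✓; throughput capped below line rate ✓
No candidate is consistent with all observations.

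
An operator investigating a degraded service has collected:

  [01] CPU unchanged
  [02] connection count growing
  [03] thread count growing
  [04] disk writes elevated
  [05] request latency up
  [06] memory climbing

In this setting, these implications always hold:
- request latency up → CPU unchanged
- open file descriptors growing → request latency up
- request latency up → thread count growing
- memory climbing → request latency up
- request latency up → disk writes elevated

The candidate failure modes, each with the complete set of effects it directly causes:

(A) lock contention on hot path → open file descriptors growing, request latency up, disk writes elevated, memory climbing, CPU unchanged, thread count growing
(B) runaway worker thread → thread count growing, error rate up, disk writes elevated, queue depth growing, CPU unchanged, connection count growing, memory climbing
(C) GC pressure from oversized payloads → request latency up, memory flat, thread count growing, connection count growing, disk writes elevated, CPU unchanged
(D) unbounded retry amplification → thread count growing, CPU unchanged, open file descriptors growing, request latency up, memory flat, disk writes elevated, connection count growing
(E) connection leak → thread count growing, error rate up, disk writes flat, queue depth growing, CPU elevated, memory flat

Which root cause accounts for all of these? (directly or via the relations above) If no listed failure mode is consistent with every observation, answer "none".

B

For each candidate, compare predicted effects to what was observed:
(A) lock contention on hot path — does not account for connection count growing
(B) runaway worker thread — CPU unchanged ✓; connection count growing ✓; thread count growing ✓; disk writes elevated ✓; request latency up ✓ (via memory climbing → request latency up); memory climbing ✓
(C) GC pressure from oversized payloads — fails on memory climbing (predicts memory flat, not memory climbing)
(D) unbounded retry amplification — CPU unchanged ✓; connection count growing ✓; thread count growing ✓; disk writes elevated ✓; request latency up ✓; memory climbing ✗
(E) connection leak — fails on CPU unchanged, connection count growing, disk writes elevated, request latency up, memory climbing (predicts CPU elevated, not CPU unchanged; predicts disk writes flat, not disk writes elevated; predicts memory flat, not memory climbing)
Only (B) is consistent with every observation.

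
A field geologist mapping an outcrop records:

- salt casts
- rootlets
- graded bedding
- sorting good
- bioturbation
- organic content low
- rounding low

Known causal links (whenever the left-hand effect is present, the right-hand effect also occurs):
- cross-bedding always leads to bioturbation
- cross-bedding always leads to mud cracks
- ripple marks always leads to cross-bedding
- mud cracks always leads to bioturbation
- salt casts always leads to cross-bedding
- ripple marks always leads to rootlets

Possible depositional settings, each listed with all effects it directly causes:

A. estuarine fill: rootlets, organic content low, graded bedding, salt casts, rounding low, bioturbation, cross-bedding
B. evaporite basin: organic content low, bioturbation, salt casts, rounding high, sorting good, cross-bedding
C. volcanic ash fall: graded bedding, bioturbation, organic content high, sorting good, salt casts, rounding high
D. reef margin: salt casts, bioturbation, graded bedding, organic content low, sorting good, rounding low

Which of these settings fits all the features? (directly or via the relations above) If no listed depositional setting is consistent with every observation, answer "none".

Per-candidate check:
(A) estuarine fill — salt casts ✓; rootlets ✓; graded bedding ✓; sorting good ✗; bioturbation ✓; organic content low ✓; rounding low ✓
(B) evaporite basin — salt casts ✓; rootlets ✗; graded bedding ✗; sorting good ✓; bioturbation ✓; organic content low ✓; rounding low ✗
(C) volcanic ash fall — salt casts ✓; rootlets ✗; graded bedding ✓; sorting good ✓; bioturbation ✓; organic content low ✗; rounding low ✗
(D) reef margin — salt casts ✓; rootlets ✗; graded bedding ✓; sorting good ✓; bioturbation ✓; organic content low ✓; rounding low ✓
Every candidate fails on at least one observation.

none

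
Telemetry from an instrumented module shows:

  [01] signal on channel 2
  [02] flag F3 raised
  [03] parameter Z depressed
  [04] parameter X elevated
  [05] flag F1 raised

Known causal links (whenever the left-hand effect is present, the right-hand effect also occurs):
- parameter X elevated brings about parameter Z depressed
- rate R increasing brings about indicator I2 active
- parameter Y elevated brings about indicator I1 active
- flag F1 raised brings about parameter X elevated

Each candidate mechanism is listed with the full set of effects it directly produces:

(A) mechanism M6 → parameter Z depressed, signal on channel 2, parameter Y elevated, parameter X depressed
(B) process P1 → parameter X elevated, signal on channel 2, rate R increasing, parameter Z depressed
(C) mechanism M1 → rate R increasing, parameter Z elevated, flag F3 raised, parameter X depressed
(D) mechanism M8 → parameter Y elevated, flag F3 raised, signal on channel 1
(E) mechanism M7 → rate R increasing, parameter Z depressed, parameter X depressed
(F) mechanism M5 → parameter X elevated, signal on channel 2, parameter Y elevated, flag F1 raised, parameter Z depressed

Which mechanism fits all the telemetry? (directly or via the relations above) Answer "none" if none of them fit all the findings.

none

For each candidate, compare predicted effects to what was observed:
(A) mechanism M6 — signal on channel 2 yes; flag F3 raised NO; parameter Z depressed yes; parameter X elevated NO; flag F1 raised NO
(B) process P1 — does not account for flag F3 raised, flag F1 raised
(C) mechanism M1 — signal on channel 2 NO; flag F3 raised yes; parameter Z depressed NO; parameter X elevated NO; flag F1 raised NO
(D) mechanism M8 — does not account for signal on channel 2, parameter Z depressed, parameter X elevated, flag F1 raised
(E) mechanism M7 — fails on signal on channel 2, flag F3 raised, parameter X elevated, flag F1 raised (predicts parameter X depressed, not parameter X elevated)
(F) mechanism M5 — signal on channel 2 yes; flag F3 raised NO; parameter Z depressed yes; parameter X elevated yes; flag F1 raised yes
No candidate is consistent with all observations.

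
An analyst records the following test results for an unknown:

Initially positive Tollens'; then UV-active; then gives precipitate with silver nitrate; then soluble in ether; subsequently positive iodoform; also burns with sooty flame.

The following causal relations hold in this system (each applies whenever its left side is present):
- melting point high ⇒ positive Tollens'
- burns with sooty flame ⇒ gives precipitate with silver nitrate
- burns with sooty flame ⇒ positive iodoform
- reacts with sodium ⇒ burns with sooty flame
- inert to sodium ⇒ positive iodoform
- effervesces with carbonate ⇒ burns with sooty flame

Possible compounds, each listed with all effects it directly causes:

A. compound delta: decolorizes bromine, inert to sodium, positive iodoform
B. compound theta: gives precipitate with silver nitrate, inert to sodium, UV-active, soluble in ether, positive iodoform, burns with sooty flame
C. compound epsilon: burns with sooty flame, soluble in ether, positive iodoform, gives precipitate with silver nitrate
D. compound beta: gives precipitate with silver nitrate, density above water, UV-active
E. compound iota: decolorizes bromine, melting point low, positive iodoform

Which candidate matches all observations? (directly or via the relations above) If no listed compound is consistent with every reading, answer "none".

Testing each hypothesis:
(A) compound delta — positive Tollens' ✗; UV-active ✗; gives precipitate with silver nitrate ✗; soluble in ether ✗; positive iodoform ✓; burns with sooty flame ✗
(B) compound theta — does not account for positive Tollens'
(C) compound epsilon — positive Tollens' ✗; UV-active ✗; gives precipitate with silver nitrate ✓; soluble in ether ✓; positive iodoform ✓; burns with sooty flame ✓
(D) compound beta — does not account for positive Tollens', soluble in ether, positive iodoform, burns with sooty flame
(E) compound iota — positive Tollens' ✗; UV-active ✗; gives precipitate with silver nitrate ✗; soluble in ether ✗; positive iodoform ✓; burns with sooty flame ✗
None of the listed candidates fits everything.

none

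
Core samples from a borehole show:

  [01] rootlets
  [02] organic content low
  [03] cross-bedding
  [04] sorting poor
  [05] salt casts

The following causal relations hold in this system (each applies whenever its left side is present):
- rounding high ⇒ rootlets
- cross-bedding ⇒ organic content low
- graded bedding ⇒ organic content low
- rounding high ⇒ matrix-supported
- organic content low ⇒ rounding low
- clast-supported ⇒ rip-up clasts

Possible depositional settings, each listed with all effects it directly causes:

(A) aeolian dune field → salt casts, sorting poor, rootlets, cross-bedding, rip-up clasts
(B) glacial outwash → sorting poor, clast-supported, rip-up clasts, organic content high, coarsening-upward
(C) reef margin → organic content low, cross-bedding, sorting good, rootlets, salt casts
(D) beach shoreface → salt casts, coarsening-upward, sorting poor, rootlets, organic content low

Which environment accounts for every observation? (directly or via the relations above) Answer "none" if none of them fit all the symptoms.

Checking each candidate against the observations:
(A) aeolian dune field — rootlets ✓; organic content low ✓ (through cross-bedding → organic content low); cross-bedding ✓; sorting poor ✓; salt casts ✓
(B) glacial outwash — fails on rootlets, organic content low, cross-bedding, salt casts (predicts organic content high, not organic content low)
(C) reef margin — fails on sorting poor (predicts sorting good, not sorting poor)
(D) beach shoreface — does not account for cross-bedding
(A) alone accounts for all the evidence.

A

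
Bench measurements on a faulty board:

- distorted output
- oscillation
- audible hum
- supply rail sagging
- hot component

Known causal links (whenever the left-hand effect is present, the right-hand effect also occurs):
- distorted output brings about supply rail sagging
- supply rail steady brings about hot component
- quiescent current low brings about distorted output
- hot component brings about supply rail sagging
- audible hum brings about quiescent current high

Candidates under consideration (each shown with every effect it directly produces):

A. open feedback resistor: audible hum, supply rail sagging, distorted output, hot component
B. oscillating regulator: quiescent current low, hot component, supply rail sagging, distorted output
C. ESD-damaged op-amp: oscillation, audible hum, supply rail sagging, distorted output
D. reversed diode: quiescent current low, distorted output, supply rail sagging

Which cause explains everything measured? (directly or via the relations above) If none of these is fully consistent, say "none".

Per-candidate check:
(A) open feedback resistor — does not account for oscillation
(B) oscillating regulator — distorted output yes; oscillation NO; audible hum NO; supply rail sagging yes; hot component yes
(C) ESD-damaged op-amp — distorted output yes; oscillation yes; audible hum yes; supply rail sagging yes; hot component NO
(D) reversed diode — distorted output yes; oscillation NO; audible hum NO; supply rail sagging yes; hot component NO
Every candidate fails on at least one observation.

none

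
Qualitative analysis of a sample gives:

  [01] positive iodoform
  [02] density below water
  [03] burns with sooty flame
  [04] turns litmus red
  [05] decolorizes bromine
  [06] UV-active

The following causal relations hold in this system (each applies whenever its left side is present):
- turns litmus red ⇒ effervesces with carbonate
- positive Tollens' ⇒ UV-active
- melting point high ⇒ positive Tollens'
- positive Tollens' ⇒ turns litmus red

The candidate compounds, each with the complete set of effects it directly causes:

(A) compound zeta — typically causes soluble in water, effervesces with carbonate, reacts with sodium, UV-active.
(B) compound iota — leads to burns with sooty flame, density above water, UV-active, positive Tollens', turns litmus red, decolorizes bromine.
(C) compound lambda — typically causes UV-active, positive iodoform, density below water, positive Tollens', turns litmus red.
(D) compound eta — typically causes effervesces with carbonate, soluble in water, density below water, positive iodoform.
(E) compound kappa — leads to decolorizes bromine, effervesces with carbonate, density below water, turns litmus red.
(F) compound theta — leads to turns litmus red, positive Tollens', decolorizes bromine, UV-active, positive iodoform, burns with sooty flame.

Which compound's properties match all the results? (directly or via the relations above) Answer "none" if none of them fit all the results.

none

Checking each candidate against the observations:
(A) compound zeta — does not account for positive iodoform, density below water, burns with sooty flame, turns litmus red, decolorizes bromine
(B) compound iota — positive iodoform -; density below water -; burns with sooty flame +; turns litmus red +; decolorizes bromine +; UV-active +
(C) compound lambda — positive iodoform +; density below water +; burns with sooty flame -; turns litmus red +; decolorizes bromine -; UV-active +
(D) compound eta — positive iodoform +; density below water +; burns with sooty flame -; turns litmus red -; decolorizes bromine -; UV-active -
(E) compound kappa — positive iodoform -; density below water +; burns with sooty flame -; turns litmus red +; decolorizes bromine +; UV-active -
(F) compound theta — does not account for density below water
Every candidate fails on at least one observation.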